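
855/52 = 855/52 = 16.44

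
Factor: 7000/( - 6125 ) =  - 2^3*7^( - 1 ) = - 8/7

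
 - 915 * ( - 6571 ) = 6012465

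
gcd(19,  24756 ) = 1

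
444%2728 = 444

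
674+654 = 1328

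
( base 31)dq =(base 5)3204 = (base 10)429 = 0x1ad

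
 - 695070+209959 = - 485111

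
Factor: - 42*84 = -3528 = - 2^3*3^2*7^2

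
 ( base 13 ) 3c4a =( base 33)7w2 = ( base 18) 18E5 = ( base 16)21e9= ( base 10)8681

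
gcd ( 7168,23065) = 7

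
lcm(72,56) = 504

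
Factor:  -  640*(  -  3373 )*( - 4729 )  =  -2^7*5^1*3373^1*4729^1 = - 10208586880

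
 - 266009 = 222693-488702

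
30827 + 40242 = 71069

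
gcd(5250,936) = 6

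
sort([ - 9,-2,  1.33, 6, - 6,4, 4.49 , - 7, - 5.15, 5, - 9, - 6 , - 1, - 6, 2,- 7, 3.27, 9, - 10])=[ - 10,- 9, - 9 ,-7,-7, - 6,-6, - 6, -5.15, - 2,  -  1, 1.33,2, 3.27, 4, 4.49, 5, 6,9]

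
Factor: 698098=2^1*19^1*18371^1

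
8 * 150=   1200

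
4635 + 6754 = 11389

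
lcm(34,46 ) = 782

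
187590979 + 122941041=310532020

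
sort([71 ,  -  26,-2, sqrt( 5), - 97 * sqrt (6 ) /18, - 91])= [ - 91,-26,- 97 * sqrt(6 ) /18, - 2,sqrt(5 ), 71]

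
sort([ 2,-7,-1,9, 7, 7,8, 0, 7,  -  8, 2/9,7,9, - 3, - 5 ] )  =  [ -8, - 7 ,-5, - 3, - 1 , 0, 2/9,2, 7, 7,7 , 7,8,9,9 ]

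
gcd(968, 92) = 4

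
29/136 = 29/136  =  0.21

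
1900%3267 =1900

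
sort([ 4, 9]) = [ 4,9]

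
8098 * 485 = 3927530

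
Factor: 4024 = 2^3*503^1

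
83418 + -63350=20068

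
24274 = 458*53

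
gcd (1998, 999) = 999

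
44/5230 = 22/2615 = 0.01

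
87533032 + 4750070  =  92283102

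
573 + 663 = 1236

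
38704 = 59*656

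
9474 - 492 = 8982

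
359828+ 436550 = 796378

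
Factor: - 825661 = - 825661^1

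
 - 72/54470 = - 36/27235  =  - 0.00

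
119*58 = 6902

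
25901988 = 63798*406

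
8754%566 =264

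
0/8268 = 0 = 0.00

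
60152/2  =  30076 = 30076.00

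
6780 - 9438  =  -2658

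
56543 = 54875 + 1668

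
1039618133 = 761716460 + 277901673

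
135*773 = 104355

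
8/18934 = 4/9467 = 0.00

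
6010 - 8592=-2582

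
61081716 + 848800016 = 909881732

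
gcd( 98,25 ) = 1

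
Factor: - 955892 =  -2^2*7^2*4877^1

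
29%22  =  7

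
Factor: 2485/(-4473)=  - 5/9= -3^ (  -  2 )*5^1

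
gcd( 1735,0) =1735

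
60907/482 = 60907/482 = 126.36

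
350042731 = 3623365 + 346419366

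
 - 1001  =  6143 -7144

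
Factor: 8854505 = 5^1*11^1 *199^1*809^1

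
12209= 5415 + 6794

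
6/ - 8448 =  - 1/1408=- 0.00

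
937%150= 37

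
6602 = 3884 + 2718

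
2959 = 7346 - 4387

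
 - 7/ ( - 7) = 1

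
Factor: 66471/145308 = 2^( - 2) *12109^( - 1)*22157^1  =  22157/48436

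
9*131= 1179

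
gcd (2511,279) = 279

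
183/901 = 183/901  =  0.20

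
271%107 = 57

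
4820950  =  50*96419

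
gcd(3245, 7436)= 11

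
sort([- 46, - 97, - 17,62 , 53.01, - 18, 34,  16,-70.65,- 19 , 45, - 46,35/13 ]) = [-97, - 70.65,-46, - 46,-19,  -  18,- 17, 35/13,16, 34 , 45, 53.01 , 62 ] 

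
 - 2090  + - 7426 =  - 9516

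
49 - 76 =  - 27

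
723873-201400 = 522473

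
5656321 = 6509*869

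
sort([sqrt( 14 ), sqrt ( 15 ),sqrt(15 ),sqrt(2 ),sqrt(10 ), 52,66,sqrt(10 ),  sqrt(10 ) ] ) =[sqrt( 2 ), sqrt( 10 ), sqrt( 10),sqrt(10 ),sqrt( 14 ), sqrt( 15), sqrt(15 ), 52,  66 ] 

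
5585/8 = 698 + 1/8 = 698.12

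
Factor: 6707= 19^1 * 353^1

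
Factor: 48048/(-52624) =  - 21/23 = - 3^1* 7^1*23^( - 1)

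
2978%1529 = 1449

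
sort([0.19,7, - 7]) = [-7, 0.19, 7]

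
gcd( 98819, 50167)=1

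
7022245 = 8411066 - 1388821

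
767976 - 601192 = 166784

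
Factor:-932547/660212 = - 2^ (-2 )*3^1*11^2*17^( - 1)*19^( - 1 )*73^ (-1)*367^1 = - 133221/94316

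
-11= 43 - 54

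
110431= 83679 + 26752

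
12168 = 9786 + 2382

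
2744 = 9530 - 6786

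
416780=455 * 916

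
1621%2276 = 1621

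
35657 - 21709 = 13948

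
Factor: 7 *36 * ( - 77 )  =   - 19404= - 2^2* 3^2 * 7^2*11^1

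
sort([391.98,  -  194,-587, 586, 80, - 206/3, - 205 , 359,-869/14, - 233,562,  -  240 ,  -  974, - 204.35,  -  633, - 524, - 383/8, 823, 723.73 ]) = [ - 974, -633,  -  587, - 524, - 240, - 233, - 205, - 204.35  ,  -  194, - 206/3,-869/14, - 383/8, 80,359, 391.98, 562, 586, 723.73,823]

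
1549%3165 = 1549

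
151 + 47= 198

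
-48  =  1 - 49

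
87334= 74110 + 13224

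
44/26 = 1 +9/13 = 1.69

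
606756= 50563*12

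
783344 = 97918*8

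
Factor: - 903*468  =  -2^2*3^3 * 7^1* 13^1*43^1 =- 422604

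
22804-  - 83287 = 106091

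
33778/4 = 16889/2=8444.50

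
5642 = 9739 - 4097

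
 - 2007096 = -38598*52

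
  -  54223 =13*(-4171) 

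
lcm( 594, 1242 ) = 13662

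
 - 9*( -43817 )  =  394353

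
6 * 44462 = 266772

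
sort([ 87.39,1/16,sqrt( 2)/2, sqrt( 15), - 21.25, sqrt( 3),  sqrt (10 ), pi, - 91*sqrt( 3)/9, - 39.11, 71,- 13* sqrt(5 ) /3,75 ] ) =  [ - 39.11,-21.25, - 91*sqrt(3) /9, - 13 * sqrt( 5) /3,1/16,sqrt( 2)/2,sqrt( 3),pi,sqrt( 10), sqrt( 15),71,75, 87.39] 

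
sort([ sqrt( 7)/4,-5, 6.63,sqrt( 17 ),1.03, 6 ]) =[ - 5, sqrt( 7 ) /4, 1.03 , sqrt( 17 ), 6, 6.63 ] 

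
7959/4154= 1 + 3805/4154 = 1.92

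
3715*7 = 26005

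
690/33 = 20 + 10/11=20.91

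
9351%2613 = 1512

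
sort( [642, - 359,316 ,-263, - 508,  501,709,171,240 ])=[ - 508, - 359, - 263, 171,240,316,501, 642, 709]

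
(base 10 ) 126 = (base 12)a6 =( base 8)176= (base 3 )11200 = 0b1111110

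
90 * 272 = 24480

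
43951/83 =529+44/83 = 529.53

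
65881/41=1606 + 35/41 = 1606.85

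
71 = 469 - 398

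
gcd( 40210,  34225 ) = 5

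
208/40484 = 52/10121 = 0.01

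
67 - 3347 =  - 3280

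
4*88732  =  354928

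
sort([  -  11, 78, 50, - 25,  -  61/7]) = [ - 25,-11, -61/7, 50,78 ]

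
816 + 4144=4960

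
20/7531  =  20/7531 = 0.00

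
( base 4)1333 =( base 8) 177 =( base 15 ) 87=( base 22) 5h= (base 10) 127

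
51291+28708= 79999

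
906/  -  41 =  - 906/41= - 22.10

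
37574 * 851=31975474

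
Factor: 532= 2^2*7^1 *19^1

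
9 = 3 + 6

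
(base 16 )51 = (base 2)1010001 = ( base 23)3c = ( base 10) 81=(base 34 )2d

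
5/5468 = 5/5468 = 0.00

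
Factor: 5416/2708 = 2^1 = 2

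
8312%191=99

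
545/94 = 545/94 = 5.80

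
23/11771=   23/11771 = 0.00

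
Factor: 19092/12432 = 43/28  =  2^ (-2)*7^( - 1)*43^1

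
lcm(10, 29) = 290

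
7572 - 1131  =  6441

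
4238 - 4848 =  - 610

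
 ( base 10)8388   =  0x20c4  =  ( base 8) 20304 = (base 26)CAG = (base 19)1449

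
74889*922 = 69047658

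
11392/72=158 + 2/9 = 158.22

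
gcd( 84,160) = 4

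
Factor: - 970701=  -  3^1*323567^1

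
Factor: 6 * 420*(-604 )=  - 2^5*3^2*5^1*7^1*151^1 = - 1522080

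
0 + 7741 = 7741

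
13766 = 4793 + 8973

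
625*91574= 57233750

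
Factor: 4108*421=2^2*13^1*79^1*421^1 =1729468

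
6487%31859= 6487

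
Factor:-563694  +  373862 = -189832=- 2^3*61^1*389^1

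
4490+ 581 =5071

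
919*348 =319812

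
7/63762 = 7/63762 =0.00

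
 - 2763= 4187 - 6950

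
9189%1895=1609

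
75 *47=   3525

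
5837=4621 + 1216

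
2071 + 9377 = 11448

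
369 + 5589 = 5958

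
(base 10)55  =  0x37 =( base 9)61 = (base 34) 1l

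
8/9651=8/9651 =0.00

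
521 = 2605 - 2084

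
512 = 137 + 375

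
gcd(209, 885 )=1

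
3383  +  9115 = 12498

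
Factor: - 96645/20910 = - 379/82 = - 2^( - 1 )*41^( - 1 )*379^1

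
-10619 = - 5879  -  4740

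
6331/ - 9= - 704 + 5/9=- 703.44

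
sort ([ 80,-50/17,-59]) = [ - 59, - 50/17, 80] 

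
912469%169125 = 66844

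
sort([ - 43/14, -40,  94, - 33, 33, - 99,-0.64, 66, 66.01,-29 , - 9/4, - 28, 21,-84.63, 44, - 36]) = [ - 99, - 84.63, - 40, - 36, - 33,-29 ,  -  28, - 43/14,-9/4, -0.64,21, 33, 44,66,66.01, 94]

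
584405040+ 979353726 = 1563758766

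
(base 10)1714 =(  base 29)213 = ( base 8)3262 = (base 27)29d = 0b11010110010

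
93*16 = 1488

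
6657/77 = 951/11=86.45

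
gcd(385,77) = 77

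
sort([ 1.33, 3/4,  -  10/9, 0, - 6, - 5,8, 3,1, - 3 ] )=[ - 6, - 5, - 3, - 10/9, 0,3/4, 1, 1.33,3 , 8]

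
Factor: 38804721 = 3^1*79^1*163733^1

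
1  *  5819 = 5819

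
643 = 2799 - 2156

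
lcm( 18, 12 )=36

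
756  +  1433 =2189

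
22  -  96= - 74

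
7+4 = 11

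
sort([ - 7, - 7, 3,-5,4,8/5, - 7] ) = [-7,-7, - 7, - 5,8/5, 3,4] 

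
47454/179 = 265  +  19/179= 265.11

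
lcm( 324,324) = 324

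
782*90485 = 70759270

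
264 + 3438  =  3702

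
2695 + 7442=10137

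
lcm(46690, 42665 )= 2474570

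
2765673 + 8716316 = 11481989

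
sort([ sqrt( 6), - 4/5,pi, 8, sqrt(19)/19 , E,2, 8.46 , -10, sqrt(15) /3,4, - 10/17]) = [ -10,  -  4/5,-10/17,sqrt( 19)/19,sqrt(15 ) /3,2, sqrt (6 ), E,pi, 4, 8,8.46] 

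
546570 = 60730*9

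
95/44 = 95/44 = 2.16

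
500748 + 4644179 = 5144927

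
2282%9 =5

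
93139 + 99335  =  192474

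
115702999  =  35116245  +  80586754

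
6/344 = 3/172 = 0.02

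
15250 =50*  305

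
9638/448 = 4819/224 = 21.51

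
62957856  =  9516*6616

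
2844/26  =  1422/13 = 109.38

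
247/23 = 247/23=10.74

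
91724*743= 68150932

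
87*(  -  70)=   -  6090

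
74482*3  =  223446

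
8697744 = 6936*1254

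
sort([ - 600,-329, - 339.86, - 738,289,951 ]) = [ -738, - 600, - 339.86, - 329,289, 951]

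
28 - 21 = 7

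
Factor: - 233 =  - 233^1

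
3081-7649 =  - 4568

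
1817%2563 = 1817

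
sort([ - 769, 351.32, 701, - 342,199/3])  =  [ - 769, - 342, 199/3, 351.32 , 701]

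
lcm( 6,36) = 36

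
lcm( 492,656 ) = 1968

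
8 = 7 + 1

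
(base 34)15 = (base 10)39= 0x27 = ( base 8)47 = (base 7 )54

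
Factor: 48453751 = 29^1*1670819^1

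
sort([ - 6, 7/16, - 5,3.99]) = [ - 6, - 5,  7/16,3.99 ]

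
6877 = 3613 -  - 3264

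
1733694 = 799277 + 934417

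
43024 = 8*5378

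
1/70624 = 1/70624  =  0.00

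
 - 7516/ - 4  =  1879 + 0/1 = 1879.00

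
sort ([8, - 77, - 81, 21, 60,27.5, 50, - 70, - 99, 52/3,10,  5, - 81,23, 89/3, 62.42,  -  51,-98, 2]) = [ - 99, -98, - 81, - 81, - 77, - 70 , - 51, 2,5, 8,  10, 52/3, 21, 23 , 27.5 , 89/3 , 50,60, 62.42]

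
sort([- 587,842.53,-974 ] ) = [ - 974, - 587, 842.53 ] 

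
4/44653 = 4/44653 = 0.00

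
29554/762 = 38 +299/381 = 38.78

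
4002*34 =136068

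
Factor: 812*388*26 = 2^5 * 7^1*13^1 * 29^1*97^1 = 8191456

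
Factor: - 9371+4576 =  - 4795= - 5^1*7^1 *137^1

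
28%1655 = 28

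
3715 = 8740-5025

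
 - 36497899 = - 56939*641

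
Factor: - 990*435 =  - 430650 = - 2^1*3^3*5^2*11^1*29^1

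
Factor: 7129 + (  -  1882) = 3^2*11^1*53^1=5247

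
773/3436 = 773/3436 =0.22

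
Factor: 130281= 3^1*43427^1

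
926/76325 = 926/76325  =  0.01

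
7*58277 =407939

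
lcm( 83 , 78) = 6474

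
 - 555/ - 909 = 185/303= 0.61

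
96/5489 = 96/5489 =0.02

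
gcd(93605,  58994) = 1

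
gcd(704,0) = 704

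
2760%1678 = 1082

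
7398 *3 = 22194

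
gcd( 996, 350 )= 2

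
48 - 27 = 21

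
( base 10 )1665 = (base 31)1mm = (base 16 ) 681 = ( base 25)2GF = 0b11010000001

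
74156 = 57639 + 16517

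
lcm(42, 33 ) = 462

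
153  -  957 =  - 804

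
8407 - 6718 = 1689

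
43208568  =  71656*603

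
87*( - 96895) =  - 8429865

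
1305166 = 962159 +343007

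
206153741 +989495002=1195648743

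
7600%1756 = 576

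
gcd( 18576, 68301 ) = 9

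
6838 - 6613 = 225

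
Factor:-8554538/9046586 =-4277269/4523293 = -109^1*39241^1*4523293^( - 1) 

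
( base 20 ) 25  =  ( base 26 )1J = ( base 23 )1m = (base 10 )45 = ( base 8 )55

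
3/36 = 1/12=0.08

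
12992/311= 12992/311  =  41.77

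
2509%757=238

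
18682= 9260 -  - 9422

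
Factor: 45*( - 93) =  - 3^3 * 5^1 * 31^1 = - 4185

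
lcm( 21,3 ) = 21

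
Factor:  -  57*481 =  - 3^1*13^1*19^1*37^1 = - 27417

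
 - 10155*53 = -538215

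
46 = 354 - 308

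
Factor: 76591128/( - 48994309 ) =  - 2^3*3^1*7^( - 1)*13^( - 1 )* 19^1*101^1 *1663^1 * 538399^ ( - 1) 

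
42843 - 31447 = 11396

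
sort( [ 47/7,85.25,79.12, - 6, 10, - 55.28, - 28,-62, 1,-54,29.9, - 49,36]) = [ - 62, -55.28 , - 54, - 49, - 28, - 6,1, 47/7, 10 , 29.9,36, 79.12, 85.25]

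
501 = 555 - 54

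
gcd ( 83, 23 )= 1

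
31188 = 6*5198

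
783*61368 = 48051144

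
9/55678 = 9/55678 = 0.00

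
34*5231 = 177854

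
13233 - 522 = 12711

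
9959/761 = 13+66/761 =13.09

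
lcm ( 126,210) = 630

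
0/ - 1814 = 0/1 = - 0.00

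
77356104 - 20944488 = 56411616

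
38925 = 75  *519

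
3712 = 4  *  928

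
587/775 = 587/775 = 0.76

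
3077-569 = 2508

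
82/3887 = 82/3887 = 0.02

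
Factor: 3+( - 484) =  - 13^1*37^1= - 481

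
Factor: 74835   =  3^2*5^1*1663^1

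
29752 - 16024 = 13728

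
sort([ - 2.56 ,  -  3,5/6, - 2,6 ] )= [ - 3, - 2.56, - 2, 5/6, 6] 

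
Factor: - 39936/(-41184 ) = 2^5 *3^( - 1 )*  11^( - 1) = 32/33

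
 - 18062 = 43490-61552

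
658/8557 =658/8557 =0.08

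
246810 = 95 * 2598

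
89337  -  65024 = 24313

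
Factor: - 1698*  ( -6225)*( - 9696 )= - 102487204800   =  -2^6*3^3*5^2*83^1*101^1*283^1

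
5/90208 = 5/90208 =0.00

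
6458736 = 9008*717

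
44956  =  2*22478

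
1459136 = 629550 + 829586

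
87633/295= 87633/295 = 297.06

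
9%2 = 1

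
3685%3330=355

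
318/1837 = 318/1837 = 0.17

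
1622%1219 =403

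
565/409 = 565/409 = 1.38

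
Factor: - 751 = - 751^1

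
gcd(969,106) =1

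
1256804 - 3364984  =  - 2108180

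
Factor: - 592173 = -3^2*19^1*3463^1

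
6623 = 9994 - 3371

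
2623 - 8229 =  - 5606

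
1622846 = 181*8966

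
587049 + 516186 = 1103235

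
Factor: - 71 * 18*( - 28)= 35784 = 2^3*3^2*7^1*71^1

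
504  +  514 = 1018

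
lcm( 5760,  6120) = 97920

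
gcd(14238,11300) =226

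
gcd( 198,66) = 66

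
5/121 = 5/121 = 0.04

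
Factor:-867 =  - 3^1*17^2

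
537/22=537/22 = 24.41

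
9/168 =3/56= 0.05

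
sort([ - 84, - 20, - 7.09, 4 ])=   [-84, - 20, - 7.09,  4 ]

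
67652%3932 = 808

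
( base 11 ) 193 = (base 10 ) 223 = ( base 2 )11011111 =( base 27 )87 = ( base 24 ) 97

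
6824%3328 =168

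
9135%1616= 1055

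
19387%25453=19387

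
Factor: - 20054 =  - 2^1*37^1*271^1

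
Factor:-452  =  -2^2*113^1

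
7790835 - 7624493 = 166342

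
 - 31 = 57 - 88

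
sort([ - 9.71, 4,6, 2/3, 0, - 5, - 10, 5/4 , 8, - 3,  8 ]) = [ - 10, - 9.71, - 5, - 3,0, 2/3, 5/4,4 , 6, 8, 8 ] 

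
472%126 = 94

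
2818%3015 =2818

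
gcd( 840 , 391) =1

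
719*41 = 29479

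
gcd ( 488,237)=1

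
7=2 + 5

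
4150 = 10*415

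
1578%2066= 1578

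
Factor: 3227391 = 3^3 * 119533^1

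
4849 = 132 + 4717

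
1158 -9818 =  - 8660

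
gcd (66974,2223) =1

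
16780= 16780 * 1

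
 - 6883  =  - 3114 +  - 3769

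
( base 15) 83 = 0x7B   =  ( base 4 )1323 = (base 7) 234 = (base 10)123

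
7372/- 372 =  - 1843/93 = - 19.82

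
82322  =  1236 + 81086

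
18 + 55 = 73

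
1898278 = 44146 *43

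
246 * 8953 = 2202438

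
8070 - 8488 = - 418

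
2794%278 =14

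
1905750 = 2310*825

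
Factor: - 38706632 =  - 2^3*163^1*29683^1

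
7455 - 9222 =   -  1767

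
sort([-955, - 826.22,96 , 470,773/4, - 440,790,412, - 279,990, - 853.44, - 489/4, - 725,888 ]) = [ -955, - 853.44, - 826.22,  -  725, - 440, - 279, - 489/4,96,773/4,412 , 470, 790,  888,990]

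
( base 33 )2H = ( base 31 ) 2l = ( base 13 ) 65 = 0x53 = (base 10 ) 83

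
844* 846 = 714024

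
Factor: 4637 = 4637^1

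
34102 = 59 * 578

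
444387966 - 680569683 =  - 236181717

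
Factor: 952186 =2^1*29^1 * 16417^1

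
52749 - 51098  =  1651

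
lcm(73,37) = 2701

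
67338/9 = 7482 = 7482.00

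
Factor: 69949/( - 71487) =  - 3^( - 2)*11^1*13^(-2)*47^ ( - 1)*6359^1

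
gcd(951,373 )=1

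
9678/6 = 1613 = 1613.00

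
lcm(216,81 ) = 648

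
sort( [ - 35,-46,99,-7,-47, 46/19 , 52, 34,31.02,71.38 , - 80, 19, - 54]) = [  -  80,-54,-47, - 46,-35,-7,46/19 , 19,31.02, 34, 52 , 71.38,  99]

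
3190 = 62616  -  59426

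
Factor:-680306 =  - 2^1*11^1*17^2*107^1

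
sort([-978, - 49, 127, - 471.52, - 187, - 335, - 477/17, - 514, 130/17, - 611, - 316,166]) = [  -  978, - 611, - 514, - 471.52, - 335, - 316, - 187,-49, - 477/17, 130/17,127, 166]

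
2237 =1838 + 399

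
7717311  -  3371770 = 4345541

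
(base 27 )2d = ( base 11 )61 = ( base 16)43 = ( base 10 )67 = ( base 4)1003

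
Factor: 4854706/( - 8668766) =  - 2427353/4334383 = -113^1*127^ (-1 ) * 21481^1*34129^( - 1) 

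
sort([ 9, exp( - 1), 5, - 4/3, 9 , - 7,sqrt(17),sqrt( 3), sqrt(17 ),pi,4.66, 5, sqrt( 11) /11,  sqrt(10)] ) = [ - 7, - 4/3,sqrt( 11) /11, exp ( -1 ), sqrt( 3), pi, sqrt(10 ),sqrt (17 ), sqrt( 17), 4.66,5,5,9,9]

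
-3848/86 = -45 + 11/43 = - 44.74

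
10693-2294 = 8399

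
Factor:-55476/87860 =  - 3^2*5^( - 1)*67^1*191^( - 1)=-  603/955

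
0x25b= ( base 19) 1CE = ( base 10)603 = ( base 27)m9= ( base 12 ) 423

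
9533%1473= 695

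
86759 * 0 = 0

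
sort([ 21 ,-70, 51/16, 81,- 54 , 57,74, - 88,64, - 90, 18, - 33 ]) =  [ - 90, - 88, - 70, - 54, - 33,51/16,18, 21, 57, 64, 74,81]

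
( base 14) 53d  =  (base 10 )1035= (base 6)4443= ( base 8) 2013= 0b10000001011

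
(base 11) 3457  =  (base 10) 4539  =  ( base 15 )1529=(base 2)1000110111011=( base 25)76E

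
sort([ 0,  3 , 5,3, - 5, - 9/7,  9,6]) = [  -  5, -9/7,0 , 3,3,5,6,9 ] 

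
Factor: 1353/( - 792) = -41/24 = - 2^ ( - 3)*3^( - 1)*41^1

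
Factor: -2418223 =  - 29^1*61^1*1367^1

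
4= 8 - 4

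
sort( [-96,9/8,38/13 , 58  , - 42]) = [ - 96, - 42,9/8,38/13,58]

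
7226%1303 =711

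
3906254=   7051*554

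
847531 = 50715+796816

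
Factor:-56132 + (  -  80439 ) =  - 136571 = - 41^1*3331^1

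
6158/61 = 100+58/61 = 100.95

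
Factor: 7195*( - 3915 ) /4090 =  - 5633685/818 = - 2^(-1)* 3^3* 5^1*29^1 * 409^( - 1)*1439^1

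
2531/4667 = 2531/4667 = 0.54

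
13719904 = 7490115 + 6229789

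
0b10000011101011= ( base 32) 87b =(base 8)20353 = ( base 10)8427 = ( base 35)6UR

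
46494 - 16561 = 29933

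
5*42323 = 211615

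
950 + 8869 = 9819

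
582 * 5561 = 3236502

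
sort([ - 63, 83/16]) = [ - 63,83/16]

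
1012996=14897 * 68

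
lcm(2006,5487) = 186558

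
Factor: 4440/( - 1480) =  -  3^1 = - 3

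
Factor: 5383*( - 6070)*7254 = -237023071740  =  - 2^2*3^2*5^1*7^1*13^1*31^1*607^1  *  769^1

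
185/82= 2+21/82=2.26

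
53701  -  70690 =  - 16989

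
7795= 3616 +4179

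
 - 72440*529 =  - 38320760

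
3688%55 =3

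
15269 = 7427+7842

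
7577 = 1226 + 6351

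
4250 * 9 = 38250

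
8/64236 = 2/16059 = 0.00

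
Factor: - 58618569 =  - 3^1*19539523^1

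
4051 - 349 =3702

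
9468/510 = 1578/85 = 18.56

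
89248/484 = 184  +  48/121= 184.40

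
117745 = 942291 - 824546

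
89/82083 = 89/82083 = 0.00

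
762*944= 719328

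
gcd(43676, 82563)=1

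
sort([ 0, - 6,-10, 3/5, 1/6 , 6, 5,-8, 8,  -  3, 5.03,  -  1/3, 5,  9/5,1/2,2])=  [-10, - 8, - 6,  -  3, - 1/3, 0,1/6, 1/2, 3/5,9/5,2, 5,5, 5.03,6, 8 ] 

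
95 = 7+88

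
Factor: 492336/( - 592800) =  - 789/950=-2^( - 1 )*3^1*5^( - 2)*19^( - 1 )* 263^1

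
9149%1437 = 527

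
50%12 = 2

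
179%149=30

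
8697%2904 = 2889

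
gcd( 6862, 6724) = 2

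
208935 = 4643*45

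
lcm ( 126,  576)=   4032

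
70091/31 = 2261=2261.00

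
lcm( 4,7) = 28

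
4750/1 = 4750 = 4750.00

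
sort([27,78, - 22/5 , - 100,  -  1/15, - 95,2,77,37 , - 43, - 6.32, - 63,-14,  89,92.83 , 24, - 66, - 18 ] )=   [ - 100, - 95,-66, - 63,-43, - 18, - 14, - 6.32, - 22/5,  -  1/15, 2,24,27,  37,77 , 78,89,92.83 ]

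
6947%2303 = 38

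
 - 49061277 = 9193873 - 58255150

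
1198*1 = 1198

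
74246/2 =37123 = 37123.00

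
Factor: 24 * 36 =864 = 2^5*3^3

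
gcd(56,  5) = 1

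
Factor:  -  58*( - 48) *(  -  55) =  - 2^5*3^1  *5^1*11^1*29^1= - 153120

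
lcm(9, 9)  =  9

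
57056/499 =114 +170/499  =  114.34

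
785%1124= 785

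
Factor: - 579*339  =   - 3^2*113^1*193^1 = - 196281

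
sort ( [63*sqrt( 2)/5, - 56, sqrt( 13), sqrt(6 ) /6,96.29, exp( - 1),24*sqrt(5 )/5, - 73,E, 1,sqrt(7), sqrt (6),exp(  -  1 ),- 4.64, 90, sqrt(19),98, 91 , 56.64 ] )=[ - 73  , - 56, - 4.64,exp( - 1), exp( - 1), sqrt(6 ) /6,1, sqrt( 6),sqrt ( 7),E, sqrt(13),sqrt(19), 24*sqrt(5)/5, 63*sqrt(2)/5,56.64, 90, 91, 96.29, 98 ] 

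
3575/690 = 5+25/138 = 5.18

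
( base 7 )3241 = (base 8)2204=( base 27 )1fm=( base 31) 169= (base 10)1156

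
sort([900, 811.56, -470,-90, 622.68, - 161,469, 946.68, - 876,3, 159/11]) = [ - 876,-470, -161,-90, 3,  159/11 , 469,622.68,  811.56, 900,  946.68]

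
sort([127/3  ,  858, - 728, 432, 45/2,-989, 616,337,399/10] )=[ - 989, - 728,45/2,399/10,127/3,337, 432,616, 858] 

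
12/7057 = 12/7057= 0.00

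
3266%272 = 2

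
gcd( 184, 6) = 2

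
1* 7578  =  7578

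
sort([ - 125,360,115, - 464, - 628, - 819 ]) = [ - 819, - 628, - 464, - 125,115, 360] 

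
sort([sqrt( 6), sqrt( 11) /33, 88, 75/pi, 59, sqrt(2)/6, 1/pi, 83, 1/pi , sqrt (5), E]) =[sqrt( 11) /33,sqrt ( 2) /6, 1/pi, 1/pi, sqrt( 5 ), sqrt( 6) , E, 75/pi, 59,  83, 88] 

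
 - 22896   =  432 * ( - 53 ) 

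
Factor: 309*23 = 3^1*23^1*103^1  =  7107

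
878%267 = 77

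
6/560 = 3/280 = 0.01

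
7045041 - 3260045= 3784996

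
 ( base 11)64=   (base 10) 70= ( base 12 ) 5A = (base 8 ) 106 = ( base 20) 3a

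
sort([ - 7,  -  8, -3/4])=[ - 8,-7,- 3/4 ]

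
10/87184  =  5/43592 = 0.00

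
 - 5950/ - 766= 7 + 294/383 = 7.77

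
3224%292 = 12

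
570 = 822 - 252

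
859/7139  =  859/7139 = 0.12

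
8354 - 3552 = 4802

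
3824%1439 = 946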